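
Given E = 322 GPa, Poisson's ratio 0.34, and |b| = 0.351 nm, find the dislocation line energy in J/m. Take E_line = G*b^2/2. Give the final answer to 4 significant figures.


Step 1: G = E / (2*(1+nu))
G = 322 / (2*(1+0.34)) = 120.149 GPa = 1.20149e+11 Pa
Step 2: E_line = G*b^2/2
b = 0.351 nm = 3.51e-10 m
E_line = 0.5 * 1.20149e+11 * (3.51e-10)^2 = 7.401e-09 J/m


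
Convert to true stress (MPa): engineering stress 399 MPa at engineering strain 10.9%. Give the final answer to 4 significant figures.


sigma_true = sigma_eng * (1 + epsilon_eng)
sigma_true = 399 * (1 + 0.109)
sigma_true = 442.5 MPa


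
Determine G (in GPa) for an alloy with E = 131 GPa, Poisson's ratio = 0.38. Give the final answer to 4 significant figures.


G = E / (2*(1+nu))
G = 131 / (2*(1+0.38))
G = 47.46 GPa


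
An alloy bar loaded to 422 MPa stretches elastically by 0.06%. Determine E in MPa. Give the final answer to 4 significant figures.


E = sigma / epsilon
epsilon = 0.06% = 6e-04
E = 422 / 6e-04
E = 703300 MPa


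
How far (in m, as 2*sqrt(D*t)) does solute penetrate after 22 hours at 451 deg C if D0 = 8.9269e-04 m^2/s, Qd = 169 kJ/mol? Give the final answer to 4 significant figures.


Step 1: D = D0 * exp(-Qd/(R*T))
T = 724.15 K
D = 8.9269e-04 * exp(-169e3 / (8.314 * 724.15)) = 5.75299e-16 m^2/s
Step 2: L = 2*sqrt(D*t)
t = 22 h = 79200 s
L = 2*sqrt(5.75299e-16 * 79200) = 1.35e-05 m


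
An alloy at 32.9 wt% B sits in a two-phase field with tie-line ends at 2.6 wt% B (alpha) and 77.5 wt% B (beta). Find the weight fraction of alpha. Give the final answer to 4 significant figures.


f_alpha = (C_beta - C0) / (C_beta - C_alpha)
f_alpha = (77.5 - 32.9) / (77.5 - 2.6)
f_alpha = 0.5955


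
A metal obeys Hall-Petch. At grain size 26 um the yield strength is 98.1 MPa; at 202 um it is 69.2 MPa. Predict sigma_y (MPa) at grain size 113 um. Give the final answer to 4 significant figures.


sigma_y = sigma0 + k / sqrt(d)
1/sqrt(d1) = 1/sqrt(2.6e-05) = 196.116;  1/sqrt(d2) = 70.3598
k = (sigma1 - sigma2) / (1/sqrt(d1) - 1/sqrt(d2)) = (98.1 - 69.2) / (196.116 - 70.3598) = 0.229809 MPa*m^0.5
sigma0 = sigma1 - k/sqrt(d1) = 98.1 - 0.229809*196.116 = 53.0307 MPa
sigma_y(d3) = 53.0307 + 0.229809 / sqrt(1.13e-04) = 74.65 MPa


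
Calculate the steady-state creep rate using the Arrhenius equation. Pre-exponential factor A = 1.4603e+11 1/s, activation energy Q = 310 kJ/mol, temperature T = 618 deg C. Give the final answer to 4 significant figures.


rate = A * exp(-Q / (R*T))
T = 618 + 273.15 = 891.15 K
rate = 1.4603e+11 * exp(-310e3 / (8.314 * 891.15))
rate = 9.844e-08 1/s


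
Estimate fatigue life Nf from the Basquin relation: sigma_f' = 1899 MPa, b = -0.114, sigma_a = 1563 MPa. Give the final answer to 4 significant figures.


sigma_a = sigma_f' * (2*Nf)^b
2*Nf = (sigma_a / sigma_f')^(1/b)
2*Nf = (1563 / 1899)^(1/-0.114)
2*Nf = 5.51832
Nf = 2.759 cycles


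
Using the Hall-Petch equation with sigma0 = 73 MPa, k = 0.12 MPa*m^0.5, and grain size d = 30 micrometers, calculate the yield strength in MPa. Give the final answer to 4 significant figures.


sigma_y = sigma0 + k / sqrt(d)
d = 30 um = 3e-05 m
sigma_y = 73 + 0.12 / sqrt(3e-05)
sigma_y = 94.91 MPa


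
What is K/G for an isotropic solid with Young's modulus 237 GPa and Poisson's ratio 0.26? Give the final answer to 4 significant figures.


G = E / (2*(1+nu))
G = 237 / (2*(1+0.26)) = 94.0476 GPa
K = E / (3*(1-2*nu))
K = 237 / (3*(1-2*0.26)) = 164.583 GPa
K/G = 164.583 / 94.0476 = 1.75


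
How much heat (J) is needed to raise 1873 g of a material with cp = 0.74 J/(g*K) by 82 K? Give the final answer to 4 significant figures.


Q = m * cp * dT
Q = 1873 * 0.74 * 82
Q = 113700 J


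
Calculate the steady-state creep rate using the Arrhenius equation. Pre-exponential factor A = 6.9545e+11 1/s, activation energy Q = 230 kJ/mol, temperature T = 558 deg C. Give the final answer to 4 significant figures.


rate = A * exp(-Q / (R*T))
T = 558 + 273.15 = 831.15 K
rate = 6.9545e+11 * exp(-230e3 / (8.314 * 831.15))
rate = 2.438e-03 1/s


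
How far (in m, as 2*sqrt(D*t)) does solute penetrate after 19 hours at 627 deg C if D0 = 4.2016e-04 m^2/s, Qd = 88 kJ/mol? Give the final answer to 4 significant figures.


Step 1: D = D0 * exp(-Qd/(R*T))
T = 900.15 K
D = 4.2016e-04 * exp(-88e3 / (8.314 * 900.15)) = 3.2862e-09 m^2/s
Step 2: L = 2*sqrt(D*t)
t = 19 h = 68400 s
L = 2*sqrt(3.2862e-09 * 68400) = 0.02999 m


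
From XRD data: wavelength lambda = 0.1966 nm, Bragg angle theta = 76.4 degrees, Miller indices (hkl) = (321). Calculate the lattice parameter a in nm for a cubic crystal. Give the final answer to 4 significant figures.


d = lambda / (2*sin(theta))
d = 0.1966 / (2*sin(76.4 deg))
d = 0.101136 nm
a = d * sqrt(h^2+k^2+l^2) = 0.101136 * sqrt(14)
a = 0.3784 nm


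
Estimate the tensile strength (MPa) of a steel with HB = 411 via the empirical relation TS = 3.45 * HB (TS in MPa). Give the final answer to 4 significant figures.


TS (MPa) = 3.45 * HB
TS = 3.45 * 411
TS = 1418 MPa


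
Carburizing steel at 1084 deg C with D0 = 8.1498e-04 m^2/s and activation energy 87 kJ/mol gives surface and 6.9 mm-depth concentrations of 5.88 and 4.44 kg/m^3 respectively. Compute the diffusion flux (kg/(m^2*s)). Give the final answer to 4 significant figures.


Step 1: D = D0 * exp(-Qd/(R*T))
T = 1084 + 273.15 = 1357.15 K
D = 8.1498e-04 * exp(-87e3 / (8.314 * 1357.15)) = 3.65198e-07 m^2/s
Step 2: J = D * (C1 - C2) / dx
J = 3.65198e-07 * (5.88 - 4.44) / 6.9e-03
J = 7.622e-05 kg/(m^2*s)


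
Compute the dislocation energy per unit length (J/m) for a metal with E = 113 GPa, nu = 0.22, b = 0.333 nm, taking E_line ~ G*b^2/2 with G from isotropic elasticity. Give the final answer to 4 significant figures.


Step 1: G = E / (2*(1+nu))
G = 113 / (2*(1+0.22)) = 46.3115 GPa = 4.63115e+10 Pa
Step 2: E_line = G*b^2/2
b = 0.333 nm = 3.33e-10 m
E_line = 0.5 * 4.63115e+10 * (3.33e-10)^2 = 2.568e-09 J/m


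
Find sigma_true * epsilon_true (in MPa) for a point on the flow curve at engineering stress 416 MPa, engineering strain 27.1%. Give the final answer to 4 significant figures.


sigma_true = sigma_eng * (1 + epsilon_eng)
sigma_true = 416 * (1 + 0.271) = 528.736 MPa
epsilon_true = ln(1 + epsilon_eng)
epsilon_true = ln(1 + 0.271) = 0.239804
sigma_true * epsilon_true = 528.736 * 0.239804 = 126.8 MPa


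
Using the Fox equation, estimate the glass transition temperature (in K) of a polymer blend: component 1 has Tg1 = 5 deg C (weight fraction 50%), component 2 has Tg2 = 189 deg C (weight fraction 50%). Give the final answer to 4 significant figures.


1/Tg = w1/Tg1 + w2/Tg2 (in Kelvin)
Tg1 = 278.15 K, Tg2 = 462.15 K
1/Tg = 0.5/278.15 + 0.5/462.15
Tg = 347.3 K


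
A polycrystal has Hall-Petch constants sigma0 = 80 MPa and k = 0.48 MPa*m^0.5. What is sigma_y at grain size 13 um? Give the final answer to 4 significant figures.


sigma_y = sigma0 + k / sqrt(d)
d = 13 um = 1.3e-05 m
sigma_y = 80 + 0.48 / sqrt(1.3e-05)
sigma_y = 213.1 MPa


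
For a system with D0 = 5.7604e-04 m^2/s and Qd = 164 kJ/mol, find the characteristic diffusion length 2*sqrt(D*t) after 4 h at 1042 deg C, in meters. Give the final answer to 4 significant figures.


Step 1: D = D0 * exp(-Qd/(R*T))
T = 1315.15 K
D = 5.7604e-04 * exp(-164e3 / (8.314 * 1315.15)) = 1.76411e-10 m^2/s
Step 2: L = 2*sqrt(D*t)
t = 4 h = 14400 s
L = 2*sqrt(1.76411e-10 * 14400) = 3.188e-03 m


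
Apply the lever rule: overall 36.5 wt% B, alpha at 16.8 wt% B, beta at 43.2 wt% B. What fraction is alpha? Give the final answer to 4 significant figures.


f_alpha = (C_beta - C0) / (C_beta - C_alpha)
f_alpha = (43.2 - 36.5) / (43.2 - 16.8)
f_alpha = 0.2538


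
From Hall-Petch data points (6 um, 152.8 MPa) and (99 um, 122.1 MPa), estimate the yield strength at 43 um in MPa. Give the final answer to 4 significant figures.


sigma_y = sigma0 + k / sqrt(d)
1/sqrt(d1) = 1/sqrt(6e-06) = 408.248;  1/sqrt(d2) = 100.504
k = (sigma1 - sigma2) / (1/sqrt(d1) - 1/sqrt(d2)) = (152.8 - 122.1) / (408.248 - 100.504) = 0.0997581 MPa*m^0.5
sigma0 = sigma1 - k/sqrt(d1) = 152.8 - 0.0997581*408.248 = 112.074 MPa
sigma_y(d3) = 112.074 + 0.0997581 / sqrt(4.3e-05) = 127.3 MPa


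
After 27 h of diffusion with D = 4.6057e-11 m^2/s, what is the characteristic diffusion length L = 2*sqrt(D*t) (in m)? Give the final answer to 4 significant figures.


t = 27 hr = 97200 s
Diffusion length = 2*sqrt(D*t)
= 2*sqrt(4.6057e-11 * 97200)
= 4.232e-03 m


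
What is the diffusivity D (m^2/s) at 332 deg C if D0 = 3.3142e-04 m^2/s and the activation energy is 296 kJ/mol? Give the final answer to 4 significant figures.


D = D0 * exp(-Qd / (R*T))
T = 605.15 K
D = 3.3142e-04 * exp(-296e3 / (8.314 * 605.15))
D = 9.325e-30 m^2/s


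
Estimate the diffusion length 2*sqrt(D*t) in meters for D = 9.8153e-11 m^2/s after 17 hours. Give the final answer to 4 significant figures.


t = 17 hr = 61200 s
Diffusion length = 2*sqrt(D*t)
= 2*sqrt(9.8153e-11 * 61200)
= 4.902e-03 m


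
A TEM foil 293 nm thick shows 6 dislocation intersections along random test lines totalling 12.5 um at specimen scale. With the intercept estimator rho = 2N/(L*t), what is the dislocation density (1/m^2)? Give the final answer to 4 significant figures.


rho = 2N / (L * t)
L = 12.5 um = 1.25e-05 m, t = 293 nm = 2.93e-07 m
rho = 2 * 6 / (1.25e-05 * 2.93e-07)
rho = 3.276e+12 1/m^2


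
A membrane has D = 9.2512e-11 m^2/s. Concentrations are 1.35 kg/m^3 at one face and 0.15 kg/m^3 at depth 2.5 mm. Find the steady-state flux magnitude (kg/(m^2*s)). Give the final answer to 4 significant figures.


J = -D * (dC/dx) = D * (C1 - C2) / dx
J = 9.2512e-11 * (1.35 - 0.15) / 2.5e-03
J = 4.441e-08 kg/(m^2*s)


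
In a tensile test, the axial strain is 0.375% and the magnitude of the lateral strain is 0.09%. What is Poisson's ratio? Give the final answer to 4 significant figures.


nu = -epsilon_lat / epsilon_axial
Lateral strain is contraction (negative), so using magnitudes:
nu = 0.09 / 0.375
nu = 0.24


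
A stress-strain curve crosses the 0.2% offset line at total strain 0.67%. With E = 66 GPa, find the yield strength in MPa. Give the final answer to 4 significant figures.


Offset strain = 0.002
Elastic strain at yield = total_strain - offset = 6.7e-03 - 0.002 = 4.7e-03
sigma_y = E * elastic_strain = 66000 * 4.7e-03
sigma_y = 310.2 MPa


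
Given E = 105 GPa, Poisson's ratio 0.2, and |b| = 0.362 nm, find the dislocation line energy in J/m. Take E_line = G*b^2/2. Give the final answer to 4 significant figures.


Step 1: G = E / (2*(1+nu))
G = 105 / (2*(1+0.2)) = 43.75 GPa = 4.375e+10 Pa
Step 2: E_line = G*b^2/2
b = 0.362 nm = 3.62e-10 m
E_line = 0.5 * 4.375e+10 * (3.62e-10)^2 = 2.867e-09 J/m


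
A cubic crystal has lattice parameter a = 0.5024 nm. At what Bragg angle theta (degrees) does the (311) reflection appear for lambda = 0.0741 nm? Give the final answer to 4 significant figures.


d = a / sqrt(h^2+k^2+l^2)
d = 0.5024 / sqrt(11) = 0.151479 nm
lambda = 2*d*sin(theta)  =>  sin(theta) = lambda / (2*d)
sin(theta) = 0.0741 / (2 * 0.151479) = 0.244588
theta = 14.16 deg


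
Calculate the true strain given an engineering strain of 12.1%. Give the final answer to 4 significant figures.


epsilon_true = ln(1 + epsilon_eng)
epsilon_true = ln(1 + 0.121)
epsilon_true = 0.1142


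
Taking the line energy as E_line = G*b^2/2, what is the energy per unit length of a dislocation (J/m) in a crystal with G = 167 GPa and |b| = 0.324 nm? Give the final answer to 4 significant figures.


E = G*b^2/2
b = 0.324 nm = 3.24e-10 m
G = 167 GPa = 1.67e+11 Pa
E = 0.5 * 1.67e+11 * (3.24e-10)^2
E = 8.765e-09 J/m


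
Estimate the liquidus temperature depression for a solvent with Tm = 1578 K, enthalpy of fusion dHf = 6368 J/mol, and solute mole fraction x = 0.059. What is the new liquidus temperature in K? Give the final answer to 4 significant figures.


dT = R*Tm^2*x / dHf
dT = 8.314 * 1578^2 * 0.059 / 6368
dT = 191.811 K
T_new = 1578 - 191.811 = 1386 K


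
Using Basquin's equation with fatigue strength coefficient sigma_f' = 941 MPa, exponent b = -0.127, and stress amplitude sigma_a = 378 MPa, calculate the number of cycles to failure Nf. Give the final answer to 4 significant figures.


sigma_a = sigma_f' * (2*Nf)^b
2*Nf = (sigma_a / sigma_f')^(1/b)
2*Nf = (378 / 941)^(1/-0.127)
2*Nf = 1314.86
Nf = 657.4 cycles


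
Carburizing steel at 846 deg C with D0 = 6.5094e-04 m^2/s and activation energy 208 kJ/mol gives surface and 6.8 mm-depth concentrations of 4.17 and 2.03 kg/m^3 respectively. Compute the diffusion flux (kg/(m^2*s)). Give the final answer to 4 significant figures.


Step 1: D = D0 * exp(-Qd/(R*T))
T = 846 + 273.15 = 1119.15 K
D = 6.5094e-04 * exp(-208e3 / (8.314 * 1119.15)) = 1.27381e-13 m^2/s
Step 2: J = D * (C1 - C2) / dx
J = 1.27381e-13 * (4.17 - 2.03) / 6.8e-03
J = 4.009e-11 kg/(m^2*s)


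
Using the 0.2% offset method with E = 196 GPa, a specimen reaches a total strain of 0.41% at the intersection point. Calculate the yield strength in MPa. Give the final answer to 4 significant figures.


Offset strain = 0.002
Elastic strain at yield = total_strain - offset = 4.1e-03 - 0.002 = 2.1e-03
sigma_y = E * elastic_strain = 196000 * 2.1e-03
sigma_y = 411.6 MPa


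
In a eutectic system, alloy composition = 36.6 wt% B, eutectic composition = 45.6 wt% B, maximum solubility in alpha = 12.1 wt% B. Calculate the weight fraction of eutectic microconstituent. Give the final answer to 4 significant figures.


f_primary = (C_e - C0) / (C_e - C_alpha_max)
f_primary = (45.6 - 36.6) / (45.6 - 12.1)
f_primary = 0.268657
f_eutectic = 1 - 0.268657 = 0.7313


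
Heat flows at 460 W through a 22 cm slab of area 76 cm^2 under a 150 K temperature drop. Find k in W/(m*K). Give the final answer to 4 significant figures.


k = Q*L / (A*dT)
L = 0.22 m, A = 7.6e-03 m^2
k = 460 * 0.22 / (7.6e-03 * 150)
k = 88.77 W/(m*K)


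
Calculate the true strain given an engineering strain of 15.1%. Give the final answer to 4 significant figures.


epsilon_true = ln(1 + epsilon_eng)
epsilon_true = ln(1 + 0.151)
epsilon_true = 0.1406


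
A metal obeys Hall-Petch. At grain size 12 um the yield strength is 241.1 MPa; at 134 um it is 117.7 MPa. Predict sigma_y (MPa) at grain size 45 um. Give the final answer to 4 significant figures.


sigma_y = sigma0 + k / sqrt(d)
1/sqrt(d1) = 1/sqrt(1.2e-05) = 288.675;  1/sqrt(d2) = 86.3868
k = (sigma1 - sigma2) / (1/sqrt(d1) - 1/sqrt(d2)) = (241.1 - 117.7) / (288.675 - 86.3868) = 0.61002 MPa*m^0.5
sigma0 = sigma1 - k/sqrt(d1) = 241.1 - 0.61002*288.675 = 65.0023 MPa
sigma_y(d3) = 65.0023 + 0.61002 / sqrt(4.5e-05) = 155.9 MPa


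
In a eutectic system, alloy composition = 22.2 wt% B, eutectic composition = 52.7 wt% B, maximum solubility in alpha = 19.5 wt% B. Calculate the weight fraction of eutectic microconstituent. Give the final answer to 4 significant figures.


f_primary = (C_e - C0) / (C_e - C_alpha_max)
f_primary = (52.7 - 22.2) / (52.7 - 19.5)
f_primary = 0.918675
f_eutectic = 1 - 0.918675 = 0.08133


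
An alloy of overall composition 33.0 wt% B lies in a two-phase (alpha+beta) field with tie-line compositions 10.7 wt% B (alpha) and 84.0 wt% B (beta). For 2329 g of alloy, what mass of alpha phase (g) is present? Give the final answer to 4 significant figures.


f_alpha = (C_beta - C0) / (C_beta - C_alpha)
f_alpha = (84.0 - 33.0) / (84.0 - 10.7) = 0.695771
m_alpha = f_alpha * m_total = 0.695771 * 2329 = 1620 g


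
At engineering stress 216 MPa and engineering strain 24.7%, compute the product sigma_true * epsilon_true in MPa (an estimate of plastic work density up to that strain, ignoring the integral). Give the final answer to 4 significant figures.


sigma_true = sigma_eng * (1 + epsilon_eng)
sigma_true = 216 * (1 + 0.247) = 269.352 MPa
epsilon_true = ln(1 + epsilon_eng)
epsilon_true = ln(1 + 0.247) = 0.220741
sigma_true * epsilon_true = 269.352 * 0.220741 = 59.46 MPa


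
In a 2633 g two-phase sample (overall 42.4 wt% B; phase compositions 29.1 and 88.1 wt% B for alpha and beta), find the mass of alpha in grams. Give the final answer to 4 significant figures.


f_alpha = (C_beta - C0) / (C_beta - C_alpha)
f_alpha = (88.1 - 42.4) / (88.1 - 29.1) = 0.774576
m_alpha = f_alpha * m_total = 0.774576 * 2633 = 2039 g


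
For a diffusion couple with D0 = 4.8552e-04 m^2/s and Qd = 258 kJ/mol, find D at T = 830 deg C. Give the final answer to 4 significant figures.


D = D0 * exp(-Qd / (R*T))
T = 1103.15 K
D = 4.8552e-04 * exp(-258e3 / (8.314 * 1103.15))
D = 2.947e-16 m^2/s


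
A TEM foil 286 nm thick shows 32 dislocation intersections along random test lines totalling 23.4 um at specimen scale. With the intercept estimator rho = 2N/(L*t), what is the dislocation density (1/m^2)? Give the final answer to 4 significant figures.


rho = 2N / (L * t)
L = 23.4 um = 2.34e-05 m, t = 286 nm = 2.86e-07 m
rho = 2 * 32 / (2.34e-05 * 2.86e-07)
rho = 9.563e+12 1/m^2


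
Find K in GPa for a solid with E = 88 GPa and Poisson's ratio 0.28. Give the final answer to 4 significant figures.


K = E / (3*(1-2*nu))
K = 88 / (3*(1-2*0.28))
K = 66.67 GPa


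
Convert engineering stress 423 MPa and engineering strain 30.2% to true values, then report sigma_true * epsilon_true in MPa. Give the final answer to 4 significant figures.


sigma_true = sigma_eng * (1 + epsilon_eng)
sigma_true = 423 * (1 + 0.302) = 550.746 MPa
epsilon_true = ln(1 + epsilon_eng)
epsilon_true = ln(1 + 0.302) = 0.263902
sigma_true * epsilon_true = 550.746 * 0.263902 = 145.3 MPa


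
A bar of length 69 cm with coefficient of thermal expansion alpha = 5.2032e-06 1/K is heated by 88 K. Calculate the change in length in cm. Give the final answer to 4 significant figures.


dL = L0 * alpha * dT
dL = 69 * 5.2032e-06 * 88
dL = 0.03159 cm


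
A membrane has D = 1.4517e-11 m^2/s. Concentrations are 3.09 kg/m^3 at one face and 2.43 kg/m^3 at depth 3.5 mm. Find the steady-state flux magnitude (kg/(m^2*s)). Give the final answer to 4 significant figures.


J = -D * (dC/dx) = D * (C1 - C2) / dx
J = 1.4517e-11 * (3.09 - 2.43) / 3.5e-03
J = 2.737e-09 kg/(m^2*s)


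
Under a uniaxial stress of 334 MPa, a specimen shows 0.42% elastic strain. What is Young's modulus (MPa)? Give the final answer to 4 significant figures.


E = sigma / epsilon
epsilon = 0.42% = 4.2e-03
E = 334 / 4.2e-03
E = 79520 MPa


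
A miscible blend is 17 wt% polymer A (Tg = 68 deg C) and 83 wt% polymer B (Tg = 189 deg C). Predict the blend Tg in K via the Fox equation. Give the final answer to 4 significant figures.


1/Tg = w1/Tg1 + w2/Tg2 (in Kelvin)
Tg1 = 341.15 K, Tg2 = 462.15 K
1/Tg = 0.17/341.15 + 0.83/462.15
Tg = 435.9 K


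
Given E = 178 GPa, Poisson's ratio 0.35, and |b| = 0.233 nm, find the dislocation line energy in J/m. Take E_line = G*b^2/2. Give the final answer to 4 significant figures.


Step 1: G = E / (2*(1+nu))
G = 178 / (2*(1+0.35)) = 65.9259 GPa = 6.59259e+10 Pa
Step 2: E_line = G*b^2/2
b = 0.233 nm = 2.33e-10 m
E_line = 0.5 * 6.59259e+10 * (2.33e-10)^2 = 1.79e-09 J/m


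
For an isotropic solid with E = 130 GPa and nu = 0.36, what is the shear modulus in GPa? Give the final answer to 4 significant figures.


G = E / (2*(1+nu))
G = 130 / (2*(1+0.36))
G = 47.79 GPa


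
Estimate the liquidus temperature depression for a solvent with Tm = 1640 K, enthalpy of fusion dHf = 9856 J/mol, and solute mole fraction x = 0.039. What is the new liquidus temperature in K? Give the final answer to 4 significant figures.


dT = R*Tm^2*x / dHf
dT = 8.314 * 1640^2 * 0.039 / 9856
dT = 88.4834 K
T_new = 1640 - 88.4834 = 1552 K


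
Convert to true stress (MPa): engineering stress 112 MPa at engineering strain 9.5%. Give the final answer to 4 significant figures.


sigma_true = sigma_eng * (1 + epsilon_eng)
sigma_true = 112 * (1 + 0.095)
sigma_true = 122.6 MPa


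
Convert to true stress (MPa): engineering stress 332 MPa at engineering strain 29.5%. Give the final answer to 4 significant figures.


sigma_true = sigma_eng * (1 + epsilon_eng)
sigma_true = 332 * (1 + 0.295)
sigma_true = 429.9 MPa


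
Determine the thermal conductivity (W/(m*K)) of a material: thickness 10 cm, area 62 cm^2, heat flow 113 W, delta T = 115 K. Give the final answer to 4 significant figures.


k = Q*L / (A*dT)
L = 0.1 m, A = 6.2e-03 m^2
k = 113 * 0.1 / (6.2e-03 * 115)
k = 15.85 W/(m*K)


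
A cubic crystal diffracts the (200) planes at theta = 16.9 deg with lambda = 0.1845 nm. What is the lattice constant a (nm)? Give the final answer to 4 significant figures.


d = lambda / (2*sin(theta))
d = 0.1845 / (2*sin(16.9 deg))
d = 0.317335 nm
a = d * sqrt(h^2+k^2+l^2) = 0.317335 * sqrt(4)
a = 0.6347 nm


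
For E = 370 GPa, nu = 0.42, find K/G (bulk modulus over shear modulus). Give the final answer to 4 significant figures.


G = E / (2*(1+nu))
G = 370 / (2*(1+0.42)) = 130.282 GPa
K = E / (3*(1-2*nu))
K = 370 / (3*(1-2*0.42)) = 770.833 GPa
K/G = 770.833 / 130.282 = 5.917


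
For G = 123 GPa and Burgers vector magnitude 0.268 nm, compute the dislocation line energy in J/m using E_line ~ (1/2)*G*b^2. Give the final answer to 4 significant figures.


E = G*b^2/2
b = 0.268 nm = 2.68e-10 m
G = 123 GPa = 1.23e+11 Pa
E = 0.5 * 1.23e+11 * (2.68e-10)^2
E = 4.417e-09 J/m


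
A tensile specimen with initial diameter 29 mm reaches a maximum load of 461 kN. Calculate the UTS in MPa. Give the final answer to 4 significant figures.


A0 = pi*(d/2)^2 = pi*(29/2)^2 = 660.52 mm^2
UTS = F_max / A0 = 461*1000 / 660.52
UTS = 697.9 MPa


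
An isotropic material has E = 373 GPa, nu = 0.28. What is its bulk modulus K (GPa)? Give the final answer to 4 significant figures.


K = E / (3*(1-2*nu))
K = 373 / (3*(1-2*0.28))
K = 282.6 GPa


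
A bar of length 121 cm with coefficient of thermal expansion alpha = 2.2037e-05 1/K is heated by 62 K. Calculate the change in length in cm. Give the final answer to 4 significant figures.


dL = L0 * alpha * dT
dL = 121 * 2.2037e-05 * 62
dL = 0.1653 cm


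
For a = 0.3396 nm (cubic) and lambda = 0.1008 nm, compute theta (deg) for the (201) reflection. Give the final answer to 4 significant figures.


d = a / sqrt(h^2+k^2+l^2)
d = 0.3396 / sqrt(5) = 0.151874 nm
lambda = 2*d*sin(theta)  =>  sin(theta) = lambda / (2*d)
sin(theta) = 0.1008 / (2 * 0.151874) = 0.331855
theta = 19.38 deg


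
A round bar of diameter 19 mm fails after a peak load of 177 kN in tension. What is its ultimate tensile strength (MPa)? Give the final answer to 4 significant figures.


A0 = pi*(d/2)^2 = pi*(19/2)^2 = 283.529 mm^2
UTS = F_max / A0 = 177*1000 / 283.529
UTS = 624.3 MPa


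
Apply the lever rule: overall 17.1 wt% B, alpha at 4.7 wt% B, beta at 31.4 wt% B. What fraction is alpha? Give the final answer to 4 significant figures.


f_alpha = (C_beta - C0) / (C_beta - C_alpha)
f_alpha = (31.4 - 17.1) / (31.4 - 4.7)
f_alpha = 0.5356


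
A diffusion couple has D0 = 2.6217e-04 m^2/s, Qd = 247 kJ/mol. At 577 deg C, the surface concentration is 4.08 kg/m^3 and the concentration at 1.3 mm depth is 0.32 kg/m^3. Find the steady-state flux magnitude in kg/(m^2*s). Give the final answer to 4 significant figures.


Step 1: D = D0 * exp(-Qd/(R*T))
T = 577 + 273.15 = 850.15 K
D = 2.6217e-04 * exp(-247e3 / (8.314 * 850.15)) = 1.74559e-19 m^2/s
Step 2: J = D * (C1 - C2) / dx
J = 1.74559e-19 * (4.08 - 0.32) / 1.3e-03
J = 5.049e-16 kg/(m^2*s)


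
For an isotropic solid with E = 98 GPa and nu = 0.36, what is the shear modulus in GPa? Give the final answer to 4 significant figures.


G = E / (2*(1+nu))
G = 98 / (2*(1+0.36))
G = 36.03 GPa


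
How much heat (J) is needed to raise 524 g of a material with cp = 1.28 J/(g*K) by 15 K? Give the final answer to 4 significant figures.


Q = m * cp * dT
Q = 524 * 1.28 * 15
Q = 10060 J


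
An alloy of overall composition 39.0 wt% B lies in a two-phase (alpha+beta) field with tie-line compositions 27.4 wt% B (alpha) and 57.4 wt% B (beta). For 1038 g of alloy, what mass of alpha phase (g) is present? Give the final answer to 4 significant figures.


f_alpha = (C_beta - C0) / (C_beta - C_alpha)
f_alpha = (57.4 - 39.0) / (57.4 - 27.4) = 0.613333
m_alpha = f_alpha * m_total = 0.613333 * 1038 = 636.6 g


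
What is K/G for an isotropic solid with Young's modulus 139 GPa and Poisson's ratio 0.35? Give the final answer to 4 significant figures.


G = E / (2*(1+nu))
G = 139 / (2*(1+0.35)) = 51.4815 GPa
K = E / (3*(1-2*nu))
K = 139 / (3*(1-2*0.35)) = 154.444 GPa
K/G = 154.444 / 51.4815 = 3


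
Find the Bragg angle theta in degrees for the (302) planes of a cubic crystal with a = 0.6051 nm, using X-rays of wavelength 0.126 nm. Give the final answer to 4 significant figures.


d = a / sqrt(h^2+k^2+l^2)
d = 0.6051 / sqrt(13) = 0.167825 nm
lambda = 2*d*sin(theta)  =>  sin(theta) = lambda / (2*d)
sin(theta) = 0.126 / (2 * 0.167825) = 0.375392
theta = 22.05 deg


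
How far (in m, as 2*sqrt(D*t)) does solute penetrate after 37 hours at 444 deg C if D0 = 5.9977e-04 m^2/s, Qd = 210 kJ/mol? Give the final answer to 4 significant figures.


Step 1: D = D0 * exp(-Qd/(R*T))
T = 717.15 K
D = 5.9977e-04 * exp(-210e3 / (8.314 * 717.15)) = 3.03238e-19 m^2/s
Step 2: L = 2*sqrt(D*t)
t = 37 h = 133200 s
L = 2*sqrt(3.03238e-19 * 133200) = 4.02e-07 m


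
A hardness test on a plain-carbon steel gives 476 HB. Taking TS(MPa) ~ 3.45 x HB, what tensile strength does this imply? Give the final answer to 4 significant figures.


TS (MPa) = 3.45 * HB
TS = 3.45 * 476
TS = 1642 MPa


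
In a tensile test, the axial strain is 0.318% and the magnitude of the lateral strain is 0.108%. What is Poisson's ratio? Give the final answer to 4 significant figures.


nu = -epsilon_lat / epsilon_axial
Lateral strain is contraction (negative), so using magnitudes:
nu = 0.108 / 0.318
nu = 0.3396


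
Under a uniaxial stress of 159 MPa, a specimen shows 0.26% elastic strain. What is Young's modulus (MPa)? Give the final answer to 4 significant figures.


E = sigma / epsilon
epsilon = 0.26% = 2.6e-03
E = 159 / 2.6e-03
E = 61150 MPa


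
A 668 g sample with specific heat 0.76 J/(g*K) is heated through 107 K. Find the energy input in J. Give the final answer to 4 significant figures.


Q = m * cp * dT
Q = 668 * 0.76 * 107
Q = 54320 J


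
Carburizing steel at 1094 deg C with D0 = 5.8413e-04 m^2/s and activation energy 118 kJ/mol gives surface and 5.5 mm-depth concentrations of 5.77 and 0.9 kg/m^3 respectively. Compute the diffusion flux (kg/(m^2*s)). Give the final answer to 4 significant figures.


Step 1: D = D0 * exp(-Qd/(R*T))
T = 1094 + 273.15 = 1367.15 K
D = 5.8413e-04 * exp(-118e3 / (8.314 * 1367.15)) = 1.81103e-08 m^2/s
Step 2: J = D * (C1 - C2) / dx
J = 1.81103e-08 * (5.77 - 0.9) / 5.5e-03
J = 1.604e-05 kg/(m^2*s)


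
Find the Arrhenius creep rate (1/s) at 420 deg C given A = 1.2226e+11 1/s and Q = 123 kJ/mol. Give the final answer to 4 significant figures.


rate = A * exp(-Q / (R*T))
T = 420 + 273.15 = 693.15 K
rate = 1.2226e+11 * exp(-123e3 / (8.314 * 693.15))
rate = 65.75 1/s


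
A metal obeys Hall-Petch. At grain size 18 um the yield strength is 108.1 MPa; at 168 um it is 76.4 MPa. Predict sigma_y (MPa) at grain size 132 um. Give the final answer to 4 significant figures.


sigma_y = sigma0 + k / sqrt(d)
1/sqrt(d1) = 1/sqrt(1.8e-05) = 235.702;  1/sqrt(d2) = 77.1517
k = (sigma1 - sigma2) / (1/sqrt(d1) - 1/sqrt(d2)) = (108.1 - 76.4) / (235.702 - 77.1517) = 0.199936 MPa*m^0.5
sigma0 = sigma1 - k/sqrt(d1) = 108.1 - 0.199936*235.702 = 60.9746 MPa
sigma_y(d3) = 60.9746 + 0.199936 / sqrt(1.32e-04) = 78.38 MPa


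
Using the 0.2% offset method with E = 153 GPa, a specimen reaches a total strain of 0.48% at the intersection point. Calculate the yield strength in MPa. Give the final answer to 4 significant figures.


Offset strain = 0.002
Elastic strain at yield = total_strain - offset = 4.8e-03 - 0.002 = 2.8e-03
sigma_y = E * elastic_strain = 153000 * 2.8e-03
sigma_y = 428.4 MPa


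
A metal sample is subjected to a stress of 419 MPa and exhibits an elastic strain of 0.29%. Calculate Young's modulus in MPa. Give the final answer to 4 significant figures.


E = sigma / epsilon
epsilon = 0.29% = 2.9e-03
E = 419 / 2.9e-03
E = 144500 MPa


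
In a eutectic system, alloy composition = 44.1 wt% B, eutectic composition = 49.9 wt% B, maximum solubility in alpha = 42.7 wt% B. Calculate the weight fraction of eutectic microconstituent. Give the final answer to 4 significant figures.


f_primary = (C_e - C0) / (C_e - C_alpha_max)
f_primary = (49.9 - 44.1) / (49.9 - 42.7)
f_primary = 0.805556
f_eutectic = 1 - 0.805556 = 0.1944


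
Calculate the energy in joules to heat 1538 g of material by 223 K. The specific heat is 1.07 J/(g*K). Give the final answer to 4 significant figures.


Q = m * cp * dT
Q = 1538 * 1.07 * 223
Q = 367000 J


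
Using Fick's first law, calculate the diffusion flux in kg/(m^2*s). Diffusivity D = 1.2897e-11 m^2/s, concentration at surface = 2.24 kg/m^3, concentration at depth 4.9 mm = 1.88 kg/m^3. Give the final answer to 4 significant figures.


J = -D * (dC/dx) = D * (C1 - C2) / dx
J = 1.2897e-11 * (2.24 - 1.88) / 4.9e-03
J = 9.475e-10 kg/(m^2*s)


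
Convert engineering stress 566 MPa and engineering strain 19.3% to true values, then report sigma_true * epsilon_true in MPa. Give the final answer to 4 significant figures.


sigma_true = sigma_eng * (1 + epsilon_eng)
sigma_true = 566 * (1 + 0.193) = 675.238 MPa
epsilon_true = ln(1 + epsilon_eng)
epsilon_true = ln(1 + 0.193) = 0.176471
sigma_true * epsilon_true = 675.238 * 0.176471 = 119.2 MPa


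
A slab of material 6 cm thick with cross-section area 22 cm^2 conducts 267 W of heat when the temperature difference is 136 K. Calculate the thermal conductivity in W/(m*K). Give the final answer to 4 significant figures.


k = Q*L / (A*dT)
L = 0.06 m, A = 2.2e-03 m^2
k = 267 * 0.06 / (2.2e-03 * 136)
k = 53.54 W/(m*K)


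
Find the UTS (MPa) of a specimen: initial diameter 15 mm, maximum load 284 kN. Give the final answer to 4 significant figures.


A0 = pi*(d/2)^2 = pi*(15/2)^2 = 176.715 mm^2
UTS = F_max / A0 = 284*1000 / 176.715
UTS = 1607 MPa


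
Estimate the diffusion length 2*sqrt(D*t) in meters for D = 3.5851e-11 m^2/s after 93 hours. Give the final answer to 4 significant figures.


t = 93 hr = 334800 s
Diffusion length = 2*sqrt(D*t)
= 2*sqrt(3.5851e-11 * 334800)
= 6.929e-03 m


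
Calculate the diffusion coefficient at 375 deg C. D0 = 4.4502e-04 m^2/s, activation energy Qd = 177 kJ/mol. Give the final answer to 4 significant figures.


D = D0 * exp(-Qd / (R*T))
T = 648.15 K
D = 4.4502e-04 * exp(-177e3 / (8.314 * 648.15))
D = 2.418e-18 m^2/s


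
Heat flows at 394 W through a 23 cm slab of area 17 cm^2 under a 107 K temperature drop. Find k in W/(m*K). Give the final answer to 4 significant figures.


k = Q*L / (A*dT)
L = 0.23 m, A = 1.7e-03 m^2
k = 394 * 0.23 / (1.7e-03 * 107)
k = 498.2 W/(m*K)


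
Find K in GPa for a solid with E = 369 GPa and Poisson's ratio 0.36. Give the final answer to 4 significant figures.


K = E / (3*(1-2*nu))
K = 369 / (3*(1-2*0.36))
K = 439.3 GPa


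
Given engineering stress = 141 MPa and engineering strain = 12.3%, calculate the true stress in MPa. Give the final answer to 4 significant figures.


sigma_true = sigma_eng * (1 + epsilon_eng)
sigma_true = 141 * (1 + 0.123)
sigma_true = 158.3 MPa


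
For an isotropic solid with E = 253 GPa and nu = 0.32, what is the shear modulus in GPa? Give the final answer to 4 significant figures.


G = E / (2*(1+nu))
G = 253 / (2*(1+0.32))
G = 95.83 GPa


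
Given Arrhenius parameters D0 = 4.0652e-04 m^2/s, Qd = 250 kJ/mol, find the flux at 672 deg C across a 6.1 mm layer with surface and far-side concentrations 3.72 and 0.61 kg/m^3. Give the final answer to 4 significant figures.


Step 1: D = D0 * exp(-Qd/(R*T))
T = 672 + 273.15 = 945.15 K
D = 4.0652e-04 * exp(-250e3 / (8.314 * 945.15)) = 6.19567e-18 m^2/s
Step 2: J = D * (C1 - C2) / dx
J = 6.19567e-18 * (3.72 - 0.61) / 6.1e-03
J = 3.159e-15 kg/(m^2*s)


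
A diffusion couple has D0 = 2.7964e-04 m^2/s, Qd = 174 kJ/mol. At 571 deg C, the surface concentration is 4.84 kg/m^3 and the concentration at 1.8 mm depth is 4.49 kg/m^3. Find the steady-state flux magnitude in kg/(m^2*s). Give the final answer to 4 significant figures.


Step 1: D = D0 * exp(-Qd/(R*T))
T = 571 + 273.15 = 844.15 K
D = 2.7964e-04 * exp(-174e3 / (8.314 * 844.15)) = 4.77938e-15 m^2/s
Step 2: J = D * (C1 - C2) / dx
J = 4.77938e-15 * (4.84 - 4.49) / 1.8e-03
J = 9.293e-13 kg/(m^2*s)


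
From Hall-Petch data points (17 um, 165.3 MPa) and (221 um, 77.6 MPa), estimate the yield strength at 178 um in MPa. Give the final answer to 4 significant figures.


sigma_y = sigma0 + k / sqrt(d)
1/sqrt(d1) = 1/sqrt(1.7e-05) = 242.536;  1/sqrt(d2) = 67.2673
k = (sigma1 - sigma2) / (1/sqrt(d1) - 1/sqrt(d2)) = (165.3 - 77.6) / (242.536 - 67.2673) = 0.500376 MPa*m^0.5
sigma0 = sigma1 - k/sqrt(d1) = 165.3 - 0.500376*242.536 = 43.9411 MPa
sigma_y(d3) = 43.9411 + 0.500376 / sqrt(1.78e-04) = 81.45 MPa


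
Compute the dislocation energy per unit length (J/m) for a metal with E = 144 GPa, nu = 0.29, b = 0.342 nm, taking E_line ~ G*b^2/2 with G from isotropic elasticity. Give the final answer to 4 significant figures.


Step 1: G = E / (2*(1+nu))
G = 144 / (2*(1+0.29)) = 55.814 GPa = 5.5814e+10 Pa
Step 2: E_line = G*b^2/2
b = 0.342 nm = 3.42e-10 m
E_line = 0.5 * 5.5814e+10 * (3.42e-10)^2 = 3.264e-09 J/m


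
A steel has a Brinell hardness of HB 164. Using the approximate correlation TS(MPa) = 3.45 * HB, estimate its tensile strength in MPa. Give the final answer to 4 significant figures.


TS (MPa) = 3.45 * HB
TS = 3.45 * 164
TS = 565.8 MPa


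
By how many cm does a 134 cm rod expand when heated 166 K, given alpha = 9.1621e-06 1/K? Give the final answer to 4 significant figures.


dL = L0 * alpha * dT
dL = 134 * 9.1621e-06 * 166
dL = 0.2038 cm


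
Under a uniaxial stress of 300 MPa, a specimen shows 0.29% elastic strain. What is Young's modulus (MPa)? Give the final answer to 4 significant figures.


E = sigma / epsilon
epsilon = 0.29% = 2.9e-03
E = 300 / 2.9e-03
E = 103400 MPa


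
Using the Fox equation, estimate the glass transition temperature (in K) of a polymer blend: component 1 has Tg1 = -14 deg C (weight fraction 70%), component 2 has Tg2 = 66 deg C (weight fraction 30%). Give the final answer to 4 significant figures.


1/Tg = w1/Tg1 + w2/Tg2 (in Kelvin)
Tg1 = 259.15 K, Tg2 = 339.15 K
1/Tg = 0.7/259.15 + 0.3/339.15
Tg = 278.9 K


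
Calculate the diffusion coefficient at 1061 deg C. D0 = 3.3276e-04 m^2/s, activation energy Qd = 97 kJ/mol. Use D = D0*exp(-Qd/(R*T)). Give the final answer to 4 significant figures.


D = D0 * exp(-Qd / (R*T))
T = 1334.15 K
D = 3.3276e-04 * exp(-97e3 / (8.314 * 1334.15))
D = 5.3e-08 m^2/s


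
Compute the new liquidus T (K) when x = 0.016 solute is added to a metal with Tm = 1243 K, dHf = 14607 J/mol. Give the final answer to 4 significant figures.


dT = R*Tm^2*x / dHf
dT = 8.314 * 1243^2 * 0.016 / 14607
dT = 14.0706 K
T_new = 1243 - 14.0706 = 1229 K


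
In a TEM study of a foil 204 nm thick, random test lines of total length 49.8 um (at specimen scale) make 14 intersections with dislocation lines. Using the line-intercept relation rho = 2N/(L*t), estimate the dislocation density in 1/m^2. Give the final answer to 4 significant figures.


rho = 2N / (L * t)
L = 49.8 um = 4.98e-05 m, t = 204 nm = 2.04e-07 m
rho = 2 * 14 / (4.98e-05 * 2.04e-07)
rho = 2.756e+12 1/m^2


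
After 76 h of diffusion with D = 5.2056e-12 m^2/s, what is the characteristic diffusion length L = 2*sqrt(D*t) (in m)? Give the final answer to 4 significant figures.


t = 76 hr = 273600 s
Diffusion length = 2*sqrt(D*t)
= 2*sqrt(5.2056e-12 * 273600)
= 2.387e-03 m


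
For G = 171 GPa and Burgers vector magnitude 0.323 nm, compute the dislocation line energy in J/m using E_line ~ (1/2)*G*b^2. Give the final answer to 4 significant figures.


E = G*b^2/2
b = 0.323 nm = 3.23e-10 m
G = 171 GPa = 1.71e+11 Pa
E = 0.5 * 1.71e+11 * (3.23e-10)^2
E = 8.92e-09 J/m


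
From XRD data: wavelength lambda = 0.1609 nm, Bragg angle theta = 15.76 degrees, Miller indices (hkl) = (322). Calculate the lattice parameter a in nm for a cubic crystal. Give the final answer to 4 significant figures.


d = lambda / (2*sin(theta))
d = 0.1609 / (2*sin(15.76 deg))
d = 0.296198 nm
a = d * sqrt(h^2+k^2+l^2) = 0.296198 * sqrt(17)
a = 1.221 nm


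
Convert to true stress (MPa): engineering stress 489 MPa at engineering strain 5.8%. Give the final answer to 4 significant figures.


sigma_true = sigma_eng * (1 + epsilon_eng)
sigma_true = 489 * (1 + 0.058)
sigma_true = 517.4 MPa


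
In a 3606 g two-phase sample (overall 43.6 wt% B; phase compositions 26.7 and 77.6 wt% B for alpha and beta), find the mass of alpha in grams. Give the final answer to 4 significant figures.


f_alpha = (C_beta - C0) / (C_beta - C_alpha)
f_alpha = (77.6 - 43.6) / (77.6 - 26.7) = 0.667976
m_alpha = f_alpha * m_total = 0.667976 * 3606 = 2409 g


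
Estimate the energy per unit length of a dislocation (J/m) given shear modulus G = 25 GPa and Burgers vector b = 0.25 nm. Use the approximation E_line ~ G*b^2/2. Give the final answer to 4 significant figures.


E = G*b^2/2
b = 0.25 nm = 2.5e-10 m
G = 25 GPa = 2.5e+10 Pa
E = 0.5 * 2.5e+10 * (2.5e-10)^2
E = 7.813e-10 J/m


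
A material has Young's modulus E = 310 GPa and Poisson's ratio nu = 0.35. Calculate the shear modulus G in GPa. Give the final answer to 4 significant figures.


G = E / (2*(1+nu))
G = 310 / (2*(1+0.35))
G = 114.8 GPa


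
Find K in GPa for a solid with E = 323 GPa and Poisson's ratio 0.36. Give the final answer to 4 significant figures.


K = E / (3*(1-2*nu))
K = 323 / (3*(1-2*0.36))
K = 384.5 GPa


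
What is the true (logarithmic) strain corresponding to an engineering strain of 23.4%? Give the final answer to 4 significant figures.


epsilon_true = ln(1 + epsilon_eng)
epsilon_true = ln(1 + 0.234)
epsilon_true = 0.2103


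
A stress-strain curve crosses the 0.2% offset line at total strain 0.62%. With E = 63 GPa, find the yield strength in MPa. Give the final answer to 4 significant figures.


Offset strain = 0.002
Elastic strain at yield = total_strain - offset = 6.2e-03 - 0.002 = 4.2e-03
sigma_y = E * elastic_strain = 63000 * 4.2e-03
sigma_y = 264.6 MPa


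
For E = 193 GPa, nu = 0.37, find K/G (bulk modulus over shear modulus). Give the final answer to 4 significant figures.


G = E / (2*(1+nu))
G = 193 / (2*(1+0.37)) = 70.438 GPa
K = E / (3*(1-2*nu))
K = 193 / (3*(1-2*0.37)) = 247.436 GPa
K/G = 247.436 / 70.438 = 3.513


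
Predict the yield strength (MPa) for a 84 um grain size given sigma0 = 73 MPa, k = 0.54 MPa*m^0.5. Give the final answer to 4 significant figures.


sigma_y = sigma0 + k / sqrt(d)
d = 84 um = 8.4e-05 m
sigma_y = 73 + 0.54 / sqrt(8.4e-05)
sigma_y = 131.9 MPa


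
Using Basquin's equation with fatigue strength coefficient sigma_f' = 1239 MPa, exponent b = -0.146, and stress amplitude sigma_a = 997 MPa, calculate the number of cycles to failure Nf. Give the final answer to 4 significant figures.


sigma_a = sigma_f' * (2*Nf)^b
2*Nf = (sigma_a / sigma_f')^(1/b)
2*Nf = (997 / 1239)^(1/-0.146)
2*Nf = 4.43008
Nf = 2.215 cycles


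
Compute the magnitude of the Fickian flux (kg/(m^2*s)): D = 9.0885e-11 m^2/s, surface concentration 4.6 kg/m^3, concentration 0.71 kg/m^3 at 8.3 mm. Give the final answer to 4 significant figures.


J = -D * (dC/dx) = D * (C1 - C2) / dx
J = 9.0885e-11 * (4.6 - 0.71) / 8.3e-03
J = 4.26e-08 kg/(m^2*s)


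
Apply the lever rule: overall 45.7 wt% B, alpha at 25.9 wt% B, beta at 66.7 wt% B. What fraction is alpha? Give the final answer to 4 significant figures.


f_alpha = (C_beta - C0) / (C_beta - C_alpha)
f_alpha = (66.7 - 45.7) / (66.7 - 25.9)
f_alpha = 0.5147
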